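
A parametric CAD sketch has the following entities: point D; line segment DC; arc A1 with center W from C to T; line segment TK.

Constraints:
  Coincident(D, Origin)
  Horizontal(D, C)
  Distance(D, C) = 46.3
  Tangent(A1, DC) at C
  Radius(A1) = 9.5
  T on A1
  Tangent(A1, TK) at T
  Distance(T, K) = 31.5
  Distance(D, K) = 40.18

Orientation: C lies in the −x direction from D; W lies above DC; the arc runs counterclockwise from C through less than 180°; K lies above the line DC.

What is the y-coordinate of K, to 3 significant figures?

32.9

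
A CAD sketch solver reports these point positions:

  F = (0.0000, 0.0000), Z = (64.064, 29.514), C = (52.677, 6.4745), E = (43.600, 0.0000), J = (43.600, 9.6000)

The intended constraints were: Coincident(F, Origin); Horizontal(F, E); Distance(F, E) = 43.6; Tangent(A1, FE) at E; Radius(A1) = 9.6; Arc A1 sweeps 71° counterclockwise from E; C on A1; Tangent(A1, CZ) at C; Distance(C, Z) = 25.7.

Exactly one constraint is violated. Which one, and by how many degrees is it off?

Tangent(A1, CZ) at C — off by 7.30°.

F = (0.00, 0.00) ✓; F.y = 0.00, E.y = 0.00 ✓; |FE| = 43.60 ✓; ∠(JE, EF) = 90.00° ✓; |JE| = 9.600 ✓; bearing(J→C) − bearing(J→E) = 71.00° ✓; |JC| = 9.600 ✓; ∠(JC, CZ) = 97.30° ✗; |CZ| = 25.70 ✓.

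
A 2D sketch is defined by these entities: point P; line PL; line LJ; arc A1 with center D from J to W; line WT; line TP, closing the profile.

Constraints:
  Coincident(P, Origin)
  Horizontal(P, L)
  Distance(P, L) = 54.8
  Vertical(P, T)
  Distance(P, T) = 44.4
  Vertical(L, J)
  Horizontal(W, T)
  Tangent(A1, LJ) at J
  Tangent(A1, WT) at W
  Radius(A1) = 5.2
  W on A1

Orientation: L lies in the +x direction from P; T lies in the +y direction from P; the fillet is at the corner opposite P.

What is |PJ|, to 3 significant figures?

67.4

The virtual corner opposite P is at (54.8, 44.4). A1 meets LJ tangentially, so DJ is at right angles to LJ and since A1 is tangent to WT there, DW ⟂ WT, with radius 5.2, so the center D sits 5.2 in from both sides at D = (49.6, 39.2). That places the tangent points at J = (54.8, 39.2) on LJ and W = (49.6, 44.4) on WT. Then |PJ| = |J − P| = 67.4.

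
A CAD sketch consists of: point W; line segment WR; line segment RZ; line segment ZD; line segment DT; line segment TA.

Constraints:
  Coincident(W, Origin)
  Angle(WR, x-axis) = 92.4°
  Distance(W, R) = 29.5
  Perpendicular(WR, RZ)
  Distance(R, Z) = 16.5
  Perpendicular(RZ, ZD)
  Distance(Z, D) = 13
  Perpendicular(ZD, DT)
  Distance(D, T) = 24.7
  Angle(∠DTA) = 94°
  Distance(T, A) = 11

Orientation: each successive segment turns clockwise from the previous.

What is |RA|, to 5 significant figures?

9.1935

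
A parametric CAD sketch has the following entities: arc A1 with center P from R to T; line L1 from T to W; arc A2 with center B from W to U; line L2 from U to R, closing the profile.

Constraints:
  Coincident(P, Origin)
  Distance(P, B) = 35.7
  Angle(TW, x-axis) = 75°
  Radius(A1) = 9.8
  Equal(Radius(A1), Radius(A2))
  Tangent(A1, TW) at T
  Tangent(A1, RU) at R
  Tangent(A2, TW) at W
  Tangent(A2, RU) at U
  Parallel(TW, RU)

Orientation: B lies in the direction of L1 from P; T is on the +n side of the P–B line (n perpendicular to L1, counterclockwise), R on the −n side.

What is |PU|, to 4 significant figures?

37.02

Tangency of A1 to both parallel lines with radius 9.8 puts T and R at P ± 9.8·n: T = (-9.466, 2.536), R = (9.466, -2.536). Equal radii place W and U the same way about B: W = B + 9.8·n = (-0.2262, 37.02), U = B − 9.8·n = (18.71, 31.95). Then |PU| = |U − P| = 37.02.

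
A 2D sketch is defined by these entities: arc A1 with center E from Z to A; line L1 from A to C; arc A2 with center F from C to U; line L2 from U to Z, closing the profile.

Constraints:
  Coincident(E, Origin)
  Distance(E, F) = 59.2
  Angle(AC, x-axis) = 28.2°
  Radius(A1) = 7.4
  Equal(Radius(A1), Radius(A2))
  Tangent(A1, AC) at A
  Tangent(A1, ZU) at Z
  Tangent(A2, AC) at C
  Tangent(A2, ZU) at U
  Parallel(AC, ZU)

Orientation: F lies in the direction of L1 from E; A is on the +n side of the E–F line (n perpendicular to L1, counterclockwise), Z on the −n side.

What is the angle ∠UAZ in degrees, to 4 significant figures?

75.96°

The slot axis is L1's direction at 28.2°, so u = (cos 28.2°, sin 28.2°) = (0.8813, 0.4726) and n = (−sin 28.2°, cos 28.2°) = (-0.4726, 0.8813). E is at the origin and F lies 59.2 along u from E, so F = 59.2·u = (52.17, 27.98). Tangency of A1 to both parallel lines with radius 7.4 puts A and Z at E ± 7.4·n: A = (-3.497, 6.522), Z = (3.497, -6.522). Equal radii place C and U the same way about F: C = F + 7.4·n = (48.68, 34.50), U = F − 7.4·n = (55.67, 21.45). Then cos ∠UAZ = AU·AZ / (|AU||AZ|), giving 75.96°.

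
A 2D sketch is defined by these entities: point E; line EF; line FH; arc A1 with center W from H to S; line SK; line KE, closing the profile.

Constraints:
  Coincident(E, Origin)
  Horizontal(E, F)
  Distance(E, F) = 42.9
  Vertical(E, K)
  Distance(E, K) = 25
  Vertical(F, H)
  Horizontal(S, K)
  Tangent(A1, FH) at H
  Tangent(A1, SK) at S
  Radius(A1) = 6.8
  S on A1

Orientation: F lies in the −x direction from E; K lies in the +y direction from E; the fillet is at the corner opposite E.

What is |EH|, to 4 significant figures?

46.60

E is at the origin; EF is horizontal with |EF| = 42.9 and F on the −x side, so F = (-42.90, 0.000). EK is vertical with |EK| = 25.0 and K on the +y side, so K = (0.000, 25.00). The virtual corner opposite E is at (-42.90, 25.00). A1 meets FH tangentially, so WH is at right angles to FH and tangency of A1 to SK means the radius WS is perpendicular to SK, with radius 6.8, so the center W sits 6.8 in from both sides at W = (-36.10, 18.20). That places the tangent points at H = (-42.90, 18.20) on FH and S = (-36.10, 25.00) on SK. Then |EH| = |H − E| = 46.60.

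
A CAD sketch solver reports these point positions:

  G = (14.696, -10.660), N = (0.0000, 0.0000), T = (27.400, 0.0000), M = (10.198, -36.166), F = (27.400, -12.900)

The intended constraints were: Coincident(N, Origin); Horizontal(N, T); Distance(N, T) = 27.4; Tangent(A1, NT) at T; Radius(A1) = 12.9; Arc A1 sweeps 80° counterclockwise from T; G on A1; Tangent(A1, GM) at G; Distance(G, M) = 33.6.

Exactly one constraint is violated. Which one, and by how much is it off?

Distance(G, M) = 33.6 — off by 7.70.

N = (0.00, 0.00) ✓; N.y = 0.00, T.y = 0.00 ✓; |NT| = 27.40 ✓; ∠(FT, TN) = 90.00° ✓; |FT| = 12.90 ✓; bearing(F→G) − bearing(F→T) = 80.00° ✓; |FG| = 12.90 ✓; ∠(FG, GM) = 90.00° ✓; |GM| = 25.90 ✗.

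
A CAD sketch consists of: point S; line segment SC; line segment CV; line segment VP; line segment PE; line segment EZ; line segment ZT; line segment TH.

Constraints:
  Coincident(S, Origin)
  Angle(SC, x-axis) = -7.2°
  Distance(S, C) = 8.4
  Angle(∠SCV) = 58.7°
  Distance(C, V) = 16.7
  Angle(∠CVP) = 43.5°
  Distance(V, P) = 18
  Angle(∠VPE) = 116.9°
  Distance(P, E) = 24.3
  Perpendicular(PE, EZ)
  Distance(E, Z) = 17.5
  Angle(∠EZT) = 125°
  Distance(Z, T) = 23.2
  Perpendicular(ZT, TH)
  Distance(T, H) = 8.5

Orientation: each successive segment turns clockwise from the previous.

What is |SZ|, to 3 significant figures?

26.3

S is at the origin; SC runs at -7.2° with length 8.4, so C = (8.33, -1.05). ∠SCV = 58.7° gives CV at -128° from the x-axis; with |CV| = 16.7, V = (-2.06, -14.1). ∠CVP = 43.5° gives VP at 95.0° from the x-axis; with |VP| = 18.0, P = (-3.63, 3.81). ∠VPE = 116.9° gives PE at 31.9° from the x-axis; with |PE| = 24.3, E = (17.0, 16.7). PE ⟂ EZ, so EZ runs at -58.1°; with |EZ| = 17.5, Z = (26.2, 1.79). Then |SZ| = |Z − S| = 26.3.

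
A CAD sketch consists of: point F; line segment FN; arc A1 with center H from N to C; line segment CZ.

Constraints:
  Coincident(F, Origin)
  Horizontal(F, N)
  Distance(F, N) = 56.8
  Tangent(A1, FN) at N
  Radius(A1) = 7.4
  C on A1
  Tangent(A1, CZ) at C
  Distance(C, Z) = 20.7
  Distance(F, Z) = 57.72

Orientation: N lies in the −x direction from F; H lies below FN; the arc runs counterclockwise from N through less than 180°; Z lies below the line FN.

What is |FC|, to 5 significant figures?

63.821

F is at the origin; F and N share the same y with |FN| = 56.8 and N on the −x side, so N = (-56.800, 0.0000). Since A1 is tangent to FN there, HN ⟂ FN, so H = N + (0, -7.4) = (-56.800, -7.4000). Since HC ⟂ CZ (tangency), |HZ| = √(7.4² + 20.7²) = 21.983 regardless of where C sits on A1. So Z lies on both circle(F, 57.72) and circle(H, 21.983); the below-FN intersection is Z = (-50.257, -28.387). C is the foot of the tangent from Z: C = (-62.711, -11.852).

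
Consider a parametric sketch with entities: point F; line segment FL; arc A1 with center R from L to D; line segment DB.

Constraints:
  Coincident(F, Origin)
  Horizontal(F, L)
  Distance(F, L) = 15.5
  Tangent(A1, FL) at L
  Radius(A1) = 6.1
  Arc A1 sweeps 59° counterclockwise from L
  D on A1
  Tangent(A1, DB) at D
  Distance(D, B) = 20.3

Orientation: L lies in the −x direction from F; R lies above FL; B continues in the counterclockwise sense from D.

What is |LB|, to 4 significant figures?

25.70

F is at the origin; FL is horizontal with |FL| = 15.5 and L on the −x side, so L = (-15.50, 0.000). Since A1 is tangent to FL there, RL ⟂ FL, so R = L + (0, 6.1) = (-15.50, 6.100). On A1, L sits at bearing -90° from R; a 59° counterclockwise sweep puts D at bearing -31°, so D = R + 6.1·(cos -31°, sin -31°) = (-10.27, 2.958). Since A1 is tangent to DB there, RD ⟂ DB, so DB runs along (−sin -31°, cos -31°); with |DB| = 20.3, B = (0.1840, 20.36). Then |LB| = |B − L| = 25.70.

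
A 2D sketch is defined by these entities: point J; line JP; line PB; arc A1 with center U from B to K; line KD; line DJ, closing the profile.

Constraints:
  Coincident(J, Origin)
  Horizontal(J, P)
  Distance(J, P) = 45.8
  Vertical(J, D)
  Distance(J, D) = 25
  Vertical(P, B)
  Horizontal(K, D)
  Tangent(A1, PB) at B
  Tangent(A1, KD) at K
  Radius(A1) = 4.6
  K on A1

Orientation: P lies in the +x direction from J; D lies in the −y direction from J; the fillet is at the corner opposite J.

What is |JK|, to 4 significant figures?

48.19

J is at the origin; JP is horizontal with |JP| = 45.8 and P on the +x side, so P = (45.80, 0.000). J and D share the same x with |JD| = 25.0 and D on the −y side, so D = (0.000, -25.00). The virtual corner opposite J is at (45.80, -25.00). Tangency of A1 to PB means the radius UB is perpendicular to PB and A1 meets KD tangentially, so UK is at right angles to KD, with radius 4.6, so the center U sits 4.6 in from both sides at U = (41.20, -20.40). That places the tangent points at B = (45.80, -20.40) on PB and K = (41.20, -25.00) on KD. Then |JK| = |K − J| = 48.19.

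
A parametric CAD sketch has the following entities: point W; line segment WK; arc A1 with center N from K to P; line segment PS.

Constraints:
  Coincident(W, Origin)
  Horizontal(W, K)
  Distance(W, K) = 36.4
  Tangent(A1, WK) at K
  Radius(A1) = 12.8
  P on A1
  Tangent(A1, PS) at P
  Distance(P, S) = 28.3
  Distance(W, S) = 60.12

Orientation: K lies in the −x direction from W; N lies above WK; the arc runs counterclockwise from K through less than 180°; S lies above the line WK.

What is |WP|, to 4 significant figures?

32.59

W is at the origin; W and K share the same y with |WK| = 36.4 and K on the −x side, so K = (-36.40, 0.000). A1 meets WK tangentially, so NK is at right angles to WK, so N = K + (0, 12.8) = (-36.40, 12.80). Since NP ⟂ PS (tangency), |NS| = √(12.8² + 28.3²) = 31.06 regardless of where P sits on A1. So S lies on both circle(W, 60.12) and circle(N, 31.06); the above-WK intersection is S = (-41.58, 43.43). P is the foot of the tangent from S: P = (-25.78, 19.94).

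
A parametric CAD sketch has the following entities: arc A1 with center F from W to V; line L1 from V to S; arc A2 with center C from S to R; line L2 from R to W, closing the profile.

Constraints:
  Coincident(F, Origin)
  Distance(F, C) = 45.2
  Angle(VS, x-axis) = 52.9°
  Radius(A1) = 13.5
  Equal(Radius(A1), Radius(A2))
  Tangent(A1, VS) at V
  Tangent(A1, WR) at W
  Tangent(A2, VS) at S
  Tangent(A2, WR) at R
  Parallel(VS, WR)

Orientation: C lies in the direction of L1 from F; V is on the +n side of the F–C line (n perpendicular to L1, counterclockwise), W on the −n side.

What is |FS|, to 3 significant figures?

47.2

The slot axis is L1's direction at 52.9°, so u = (cos 52.9°, sin 52.9°) = (0.603, 0.798) and n = (−sin 52.9°, cos 52.9°) = (-0.798, 0.603). F is at the origin and C lies 45.2 along u from F, so C = 45.2·u = (27.3, 36.1). Tangency of A1 to both parallel lines with radius 13.5 puts V and W at F ± 13.5·n: V = (-10.8, 8.14), W = (10.8, -8.14). Equal radii place S and R the same way about C: S = C + 13.5·n = (16.5, 44.2), R = C − 13.5·n = (38.0, 27.9). Then |FS| = |S − F| = 47.2.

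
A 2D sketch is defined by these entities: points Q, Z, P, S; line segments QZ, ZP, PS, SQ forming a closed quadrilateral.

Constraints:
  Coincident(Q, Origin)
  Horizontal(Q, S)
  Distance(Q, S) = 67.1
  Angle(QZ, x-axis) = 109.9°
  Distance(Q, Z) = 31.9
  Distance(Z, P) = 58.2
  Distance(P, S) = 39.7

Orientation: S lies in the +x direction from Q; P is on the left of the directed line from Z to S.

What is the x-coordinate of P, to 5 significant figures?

47.179

Q is at the origin; QS is horizontal with |QS| = 67.1 and S in +x, so S = (67.1, 0). QZ runs at 109.9° with |QZ| = 31.9, so Z = (-10.858, 29.995). P is determined by |ZP| = 58.2 and |PS| = 39.7 together: it lies at the intersection of circle(Z, 58.2) and circle(S, 39.7). With |ZS| = 83.530, the foot of the radical line on ZS is 52.606 from Z and the perpendicular offset is √(58.2² − 52.606²) = 24.896. Taking the left-of-ZS solution: P = (47.179, 34.340).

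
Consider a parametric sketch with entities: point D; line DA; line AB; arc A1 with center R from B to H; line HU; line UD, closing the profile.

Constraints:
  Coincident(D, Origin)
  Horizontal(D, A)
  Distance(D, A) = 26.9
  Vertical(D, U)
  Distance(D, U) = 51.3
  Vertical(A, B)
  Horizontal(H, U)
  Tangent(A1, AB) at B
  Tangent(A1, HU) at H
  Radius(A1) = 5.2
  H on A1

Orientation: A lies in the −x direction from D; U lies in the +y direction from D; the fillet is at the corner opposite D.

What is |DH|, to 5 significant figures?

55.701

D is at the origin; DA is horizontal with |DA| = 26.9 and A on the −x side, so A = (-26.900, 0.0000). D and U share the same x with |DU| = 51.3 and U on the +y side, so U = (0.0000, 51.300). The virtual corner opposite D is at (-26.900, 51.300). Tangency of A1 to AB means the radius RB is perpendicular to AB and the tangent condition forces RH to be normal to HU, with radius 5.2, so the center R sits 5.2 in from both sides at R = (-21.700, 46.100). That places the tangent points at B = (-26.900, 46.100) on AB and H = (-21.700, 51.300) on HU. Then |DH| = |H − D| = 55.701.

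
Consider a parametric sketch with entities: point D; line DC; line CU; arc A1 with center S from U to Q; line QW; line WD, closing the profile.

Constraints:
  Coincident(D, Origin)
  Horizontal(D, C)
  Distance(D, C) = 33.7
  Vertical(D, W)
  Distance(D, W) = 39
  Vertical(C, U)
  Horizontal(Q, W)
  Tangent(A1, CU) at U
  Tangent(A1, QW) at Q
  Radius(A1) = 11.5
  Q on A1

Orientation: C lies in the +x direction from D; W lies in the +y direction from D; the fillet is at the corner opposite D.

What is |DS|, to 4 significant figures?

35.34

D is at the origin; D and C share the same y with |DC| = 33.7 and C on the +x side, so C = (33.70, 0.000). DW is vertical with |DW| = 39.0 and W on the +y side, so W = (0.000, 39.00). The virtual corner opposite D is at (33.70, 39.00). Since A1 is tangent to CU there, SU ⟂ CU and A1 meets QW tangentially, so SQ is at right angles to QW, with radius 11.5, so the center S sits 11.5 in from both sides at S = (22.20, 27.50). Then |DS| = |S − D| = 35.34.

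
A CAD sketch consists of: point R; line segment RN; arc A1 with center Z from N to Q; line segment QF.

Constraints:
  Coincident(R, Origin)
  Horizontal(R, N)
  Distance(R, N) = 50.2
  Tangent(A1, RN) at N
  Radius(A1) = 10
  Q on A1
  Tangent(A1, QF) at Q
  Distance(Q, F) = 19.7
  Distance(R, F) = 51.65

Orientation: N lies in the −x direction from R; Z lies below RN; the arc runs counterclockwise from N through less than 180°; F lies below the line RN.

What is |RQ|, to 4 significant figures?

59.37

Checks: |ZQ| = 10.00 ✓; ∠(ZQ, QF) = 90.00° ✓; |QF| = 19.70 ✓; |RF| = 51.65 ✓.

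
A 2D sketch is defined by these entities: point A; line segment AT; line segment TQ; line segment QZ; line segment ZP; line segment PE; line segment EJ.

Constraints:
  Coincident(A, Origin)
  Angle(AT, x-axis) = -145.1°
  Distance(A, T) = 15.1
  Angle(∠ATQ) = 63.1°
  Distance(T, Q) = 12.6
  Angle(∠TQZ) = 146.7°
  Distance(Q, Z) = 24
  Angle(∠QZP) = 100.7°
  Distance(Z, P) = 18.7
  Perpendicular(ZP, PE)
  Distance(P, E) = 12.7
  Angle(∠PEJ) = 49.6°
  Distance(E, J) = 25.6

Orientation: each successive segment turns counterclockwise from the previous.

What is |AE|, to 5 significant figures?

13.932

∠QZP = 100.7° gives ZP at 84.400° from the x-axis; with |ZP| = 18.7, P = (24.450, 6.1507). ZP ⟂ PE, so PE runs at 174.40°; with |PE| = 12.7, E = (11.811, 7.3900). Then |AE| = |E − A| = 13.932.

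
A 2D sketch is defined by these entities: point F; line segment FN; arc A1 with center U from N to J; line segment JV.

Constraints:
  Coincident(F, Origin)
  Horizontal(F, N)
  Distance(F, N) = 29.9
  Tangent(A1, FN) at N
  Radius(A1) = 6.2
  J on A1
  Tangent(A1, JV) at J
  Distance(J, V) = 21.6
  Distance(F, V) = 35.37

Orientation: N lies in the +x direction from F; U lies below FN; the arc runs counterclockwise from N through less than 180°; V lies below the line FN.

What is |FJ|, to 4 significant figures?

24.42

F is at the origin; FN is horizontal with |FN| = 29.9 and N on the +x side, so N = (29.90, 0.000). Tangency of A1 to FN means the radius UN is perpendicular to FN, so U = N + (0, -6.2) = (29.90, -6.200). Since UJ ⟂ JV (tangency), |UV| = √(6.2² + 21.6²) = 22.47 regardless of where J sits on A1. So V lies on both circle(F, 35.37) and circle(U, 22.47); the below-FN intersection is V = (22.39, -27.38). J is the foot of the tangent from V: J = (23.71, -5.821).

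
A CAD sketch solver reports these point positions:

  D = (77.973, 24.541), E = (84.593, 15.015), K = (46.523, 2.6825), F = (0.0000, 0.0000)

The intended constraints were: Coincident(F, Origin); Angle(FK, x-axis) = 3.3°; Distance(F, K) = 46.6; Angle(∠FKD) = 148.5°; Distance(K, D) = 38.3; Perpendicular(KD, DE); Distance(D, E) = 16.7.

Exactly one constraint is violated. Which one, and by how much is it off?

Distance(D, E) = 16.7 — off by 5.10.

F = (0.00, 0.00) ✓; FK at 3.300° ✓; |FK| = 46.60 ✓; ∠FKD = 148.5° ✓; |KD| = 38.30 ✓; ∠(KD, DE) = 90.00° ✓; |DE| = 11.60 ✗.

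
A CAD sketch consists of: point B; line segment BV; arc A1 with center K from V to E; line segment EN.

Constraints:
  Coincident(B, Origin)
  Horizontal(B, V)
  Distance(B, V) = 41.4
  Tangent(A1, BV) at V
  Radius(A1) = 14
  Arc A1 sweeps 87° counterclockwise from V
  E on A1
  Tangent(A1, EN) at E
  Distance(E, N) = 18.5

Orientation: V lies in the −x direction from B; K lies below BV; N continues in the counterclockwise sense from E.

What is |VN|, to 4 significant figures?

35.09

On A1, V sits at bearing 90° from K; an 87° counterclockwise sweep puts E at bearing 177°, so E = K + 14.0·(cos 177°, sin 177°) = (-55.38, -13.27). The tangent condition forces KE to be normal to EN, so EN runs along (−sin 177°, cos 177°); with |EN| = 18.5, N = (-56.35, -31.74). Then |VN| = |N − V| = 35.09.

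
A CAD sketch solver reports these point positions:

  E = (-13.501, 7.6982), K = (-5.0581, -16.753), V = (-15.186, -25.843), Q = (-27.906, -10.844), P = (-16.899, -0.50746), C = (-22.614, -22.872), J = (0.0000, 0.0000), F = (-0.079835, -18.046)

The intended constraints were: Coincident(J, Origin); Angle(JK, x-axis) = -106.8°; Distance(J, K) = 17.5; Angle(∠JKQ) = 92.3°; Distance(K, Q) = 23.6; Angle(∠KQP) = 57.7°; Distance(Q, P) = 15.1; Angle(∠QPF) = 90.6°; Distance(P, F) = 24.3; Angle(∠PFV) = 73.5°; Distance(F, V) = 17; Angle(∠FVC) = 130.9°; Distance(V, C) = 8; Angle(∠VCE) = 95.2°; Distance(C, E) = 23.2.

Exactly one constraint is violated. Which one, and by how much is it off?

Distance(C, E) = 23.2 — off by 8.70.

J = (0.00, 0.00) ✓; JK at -106.8° ✓; |JK| = 17.50 ✓; ∠JKQ = 92.30° ✓; |KQ| = 23.60 ✓; ∠KQP = 57.70° ✓; |QP| = 15.10 ✓; ∠QPF = 90.60° ✓; |PF| = 24.30 ✓; ∠PFV = 73.50° ✓; |FV| = 17.00 ✓; ∠FVC = 130.9° ✓; |VC| = 8.000 ✓; ∠VCE = 95.20° ✓; |CE| = 31.90 ✗.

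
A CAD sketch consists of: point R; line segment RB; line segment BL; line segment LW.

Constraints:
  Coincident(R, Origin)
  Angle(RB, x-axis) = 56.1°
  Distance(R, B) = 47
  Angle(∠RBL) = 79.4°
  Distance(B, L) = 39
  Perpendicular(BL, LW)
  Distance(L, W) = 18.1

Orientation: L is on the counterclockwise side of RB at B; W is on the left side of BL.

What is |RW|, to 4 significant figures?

41.36

R is at the origin; RB runs at 56.1° with length 47.0, so B = 47.0·(cos 56.1°, sin 56.1°) = (26.21, 39.01). ∠RBL = 79.4°, so BL runs at 56.1° + (180° − 79.4°) = 156.7° from the x-axis; with |BL| = 39.0, L = B + 39.0·(cos 156.7°, sin 156.7°) = (-9.605, 54.44). The perpendicularity gives LW at right angles to BL; with |LW| = 18.1 on the left of BL, W = L + 18.1·(-0.3955, -0.9184) = (-16.76, 37.81). Then |RW| = |W − R| = 41.36.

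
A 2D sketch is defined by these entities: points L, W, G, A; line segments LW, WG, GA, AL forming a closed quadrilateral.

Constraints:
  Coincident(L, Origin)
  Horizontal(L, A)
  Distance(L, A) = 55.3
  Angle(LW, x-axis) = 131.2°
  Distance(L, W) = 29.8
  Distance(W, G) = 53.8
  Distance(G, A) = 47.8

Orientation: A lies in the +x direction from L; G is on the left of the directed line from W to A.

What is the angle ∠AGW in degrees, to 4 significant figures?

100.5°

L is at the origin; L and A share the same y with |LA| = 55.3 and A in +x, so A = (55.3, 0). LW runs at 131.2° with |LW| = 29.8, so W = (-19.63, 22.42). G is determined by |WG| = 53.8 and |GA| = 47.8 together: it lies at the intersection of circle(W, 53.8) and circle(A, 47.8). With |WA| = 78.21, the foot of the radical line on WA is 43.00 from W and the perpendicular offset is √(53.8² − 43.00²) = 32.33. Taking the left-of-WA solution: G = (30.84, 41.07).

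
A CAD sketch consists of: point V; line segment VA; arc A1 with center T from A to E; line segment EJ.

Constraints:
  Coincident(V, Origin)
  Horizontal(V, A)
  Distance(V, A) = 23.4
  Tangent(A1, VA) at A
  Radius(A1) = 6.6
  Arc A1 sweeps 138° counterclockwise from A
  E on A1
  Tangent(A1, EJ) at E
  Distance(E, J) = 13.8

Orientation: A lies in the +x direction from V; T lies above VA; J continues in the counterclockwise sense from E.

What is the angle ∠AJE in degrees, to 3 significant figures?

32.3°

V is at the origin; V and A share the same y with |VA| = 23.4 and A on the +x side, so A = (23.4, 0.00). Tangency of A1 to VA means the radius TA is perpendicular to VA, so T = A + (0, 6.6) = (23.4, 6.60). On A1, A sits at bearing -90° from T; a 138° counterclockwise sweep puts E at bearing 48°, so E = T + 6.6·(cos 48°, sin 48°) = (27.8, 11.5). Tangency of A1 to EJ means the radius TE is perpendicular to EJ, so EJ runs along (−sin 48°, cos 48°); with |EJ| = 13.8, J = (17.6, 20.7). Then cos ∠AJE = JA·JE / (|JA||JE|), giving 32.3°.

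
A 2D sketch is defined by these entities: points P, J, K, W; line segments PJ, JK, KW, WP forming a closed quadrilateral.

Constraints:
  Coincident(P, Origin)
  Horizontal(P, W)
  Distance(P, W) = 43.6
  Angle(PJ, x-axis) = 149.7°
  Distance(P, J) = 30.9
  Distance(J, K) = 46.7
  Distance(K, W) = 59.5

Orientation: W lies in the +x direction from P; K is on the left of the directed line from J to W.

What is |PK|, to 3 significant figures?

47.9

Checks: |JK| = 46.70 ✓; |KW| = 59.50 ✓.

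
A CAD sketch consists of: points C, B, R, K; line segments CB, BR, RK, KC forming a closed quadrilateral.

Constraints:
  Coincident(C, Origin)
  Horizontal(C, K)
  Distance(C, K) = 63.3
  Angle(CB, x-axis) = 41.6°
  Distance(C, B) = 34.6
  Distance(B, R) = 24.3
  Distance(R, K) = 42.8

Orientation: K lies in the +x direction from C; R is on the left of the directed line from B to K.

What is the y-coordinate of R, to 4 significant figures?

38.49

C is at the origin; C and K share the same y with |CK| = 63.3 and K in +x, so K = (63.3, 0). CB runs at 41.6° with |CB| = 34.6, so B = (25.87, 22.97). R is determined by |BR| = 24.3 and |RK| = 42.8 together: it lies at the intersection of circle(B, 24.3) and circle(K, 42.8). With |BK| = 43.91, the foot of the radical line on BK is 7.823 from B and the perpendicular offset is √(24.3² − 7.823²) = 23.01. Taking the left-of-BK solution: R = (44.58, 38.49).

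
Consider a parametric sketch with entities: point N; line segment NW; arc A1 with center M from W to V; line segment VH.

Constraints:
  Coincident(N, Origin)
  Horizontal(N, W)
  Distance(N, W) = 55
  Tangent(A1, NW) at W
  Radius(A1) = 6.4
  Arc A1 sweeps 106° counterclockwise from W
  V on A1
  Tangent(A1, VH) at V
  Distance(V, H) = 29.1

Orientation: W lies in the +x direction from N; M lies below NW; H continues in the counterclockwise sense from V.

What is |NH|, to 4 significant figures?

67.38

N is at the origin; NW is horizontal with |NW| = 55.0 and W on the +x side, so W = (55.00, 0.000). The tangent condition forces MW to be normal to NW, so M = W + (0, -6.4) = (55.00, -6.400). On A1, W sits at bearing 90° from M; a 106° counterclockwise sweep puts V at bearing 196°, so V = M + 6.4·(cos 196°, sin 196°) = (48.85, -8.164). Since A1 is tangent to VH there, MV ⟂ VH, so VH runs along (−sin 196°, cos 196°); with |VH| = 29.1, H = (56.87, -36.14). Then |NH| = |H − N| = 67.38.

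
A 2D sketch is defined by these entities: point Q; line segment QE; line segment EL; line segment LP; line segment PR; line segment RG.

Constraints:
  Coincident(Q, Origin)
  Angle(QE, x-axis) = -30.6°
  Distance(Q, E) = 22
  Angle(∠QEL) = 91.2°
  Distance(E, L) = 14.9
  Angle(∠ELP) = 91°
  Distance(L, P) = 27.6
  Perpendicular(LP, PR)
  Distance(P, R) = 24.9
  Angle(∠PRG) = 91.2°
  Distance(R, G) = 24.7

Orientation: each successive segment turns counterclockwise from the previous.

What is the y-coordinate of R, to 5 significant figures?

-4.5145

Q is at the origin; QE runs at -30.6° with length 22.0, so E = (18.936, -11.199). ∠QEL = 91.2° gives EL at 58.200° from the x-axis; with |EL| = 14.9, L = (26.788, 1.4645). ∠ELP = 91.0° gives LP at 147.20° from the x-axis; with |LP| = 27.6, P = (3.5883, 16.416). The perpendicularity gives PR at right angles to LP, so PR runs at -122.80°; with |PR| = 24.9, R = (-9.9002, -4.5145). So R.y = -4.5145.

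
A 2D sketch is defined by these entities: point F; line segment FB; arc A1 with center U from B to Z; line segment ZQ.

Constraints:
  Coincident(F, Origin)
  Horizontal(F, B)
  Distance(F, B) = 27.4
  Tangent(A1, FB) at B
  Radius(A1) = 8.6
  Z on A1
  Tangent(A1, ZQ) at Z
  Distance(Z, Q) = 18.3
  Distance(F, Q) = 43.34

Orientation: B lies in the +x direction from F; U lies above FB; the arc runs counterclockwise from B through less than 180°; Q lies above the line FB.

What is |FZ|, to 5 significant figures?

37.244

F is at the origin; FB is horizontal with |FB| = 27.4 and B on the +x side, so B = (27.400, 0.0000). Since A1 is tangent to FB there, UB ⟂ FB, so U = B + (0, 8.6) = (27.400, 8.6000). Since UZ ⟂ ZQ (tangency), |UQ| = √(8.6² + 18.3²) = 20.220 regardless of where Z sits on A1. So Q lies on both circle(F, 43.34) and circle(U, 20.220); the above-FB intersection is Q = (33.075, 28.007). Z is the foot of the tangent from Q: Z = (35.897, 9.9263).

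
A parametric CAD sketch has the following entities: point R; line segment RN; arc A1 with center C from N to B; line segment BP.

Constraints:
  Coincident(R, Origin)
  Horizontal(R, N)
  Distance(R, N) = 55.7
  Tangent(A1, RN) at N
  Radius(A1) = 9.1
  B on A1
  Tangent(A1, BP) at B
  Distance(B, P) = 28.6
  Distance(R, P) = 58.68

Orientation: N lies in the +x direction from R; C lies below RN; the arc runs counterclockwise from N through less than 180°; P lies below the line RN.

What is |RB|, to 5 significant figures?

47.413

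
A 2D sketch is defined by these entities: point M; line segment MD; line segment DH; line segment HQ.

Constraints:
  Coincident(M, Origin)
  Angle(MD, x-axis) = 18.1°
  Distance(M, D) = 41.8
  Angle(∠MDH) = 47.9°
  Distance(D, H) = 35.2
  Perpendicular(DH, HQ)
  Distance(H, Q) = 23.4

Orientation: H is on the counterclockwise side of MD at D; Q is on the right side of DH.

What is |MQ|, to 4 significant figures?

54.89

M is at the origin; MD runs at 18.1° with length 41.8, so D = 41.8·(cos 18.1°, sin 18.1°) = (39.73, 12.99). ∠MDH = 47.9°, so DH runs at 18.1° + (180° − 47.9°) = 150.2° from the x-axis; with |DH| = 35.2, H = D + 35.2·(cos 150.2°, sin 150.2°) = (9.186, 30.48). DH is perpendicular to HQ; with |HQ| = 23.4 on the right of DH, Q = H + 23.4·(0.4970, 0.8678) = (20.82, 50.79). Then |MQ| = |Q − M| = 54.89.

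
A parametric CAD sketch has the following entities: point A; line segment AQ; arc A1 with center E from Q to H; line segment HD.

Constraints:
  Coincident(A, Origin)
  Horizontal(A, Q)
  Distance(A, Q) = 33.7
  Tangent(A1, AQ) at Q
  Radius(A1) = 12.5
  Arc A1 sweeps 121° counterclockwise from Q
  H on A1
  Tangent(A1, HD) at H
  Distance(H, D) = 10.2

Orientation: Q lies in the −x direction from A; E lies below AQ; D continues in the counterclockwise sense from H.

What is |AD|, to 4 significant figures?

47.96

A is at the origin; AQ is horizontal with |AQ| = 33.7 and Q on the −x side, so Q = (-33.70, 0.000). Tangency of A1 to AQ means the radius EQ is perpendicular to AQ, so E = Q + (0, -12.5) = (-33.70, -12.50). On A1, Q sits at bearing 90° from E; a 121° counterclockwise sweep puts H at bearing 211°, so H = E + 12.5·(cos 211°, sin 211°) = (-44.41, -18.94). A1 meets HD tangentially, so EH is at right angles to HD, so HD runs along (−sin 211°, cos 211°); with |HD| = 10.2, D = (-39.16, -27.68). Then |AD| = |D − A| = 47.96.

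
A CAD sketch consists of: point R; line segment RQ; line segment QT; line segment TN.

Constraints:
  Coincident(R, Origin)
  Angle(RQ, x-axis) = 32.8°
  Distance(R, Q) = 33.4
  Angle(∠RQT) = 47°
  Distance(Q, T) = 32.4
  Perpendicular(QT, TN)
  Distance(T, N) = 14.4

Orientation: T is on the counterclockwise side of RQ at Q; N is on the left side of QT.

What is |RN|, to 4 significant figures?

13.90

R is at the origin; RQ runs at 32.8° with length 33.4, so Q = 33.4·(cos 32.8°, sin 32.8°) = (28.07, 18.09). ∠RQT = 47.0°, so QT runs at 32.8° + (180° − 47.0°) = 165.8° from the x-axis; with |QT| = 32.4, T = Q + 32.4·(cos 165.8°, sin 165.8°) = (-3.335, 26.04). The perpendicularity gives TN at right angles to QT; with |TN| = 14.4 on the left of QT, N = T + 14.4·(-0.2453, -0.9694) = (-6.868, 12.08). Then |RN| = |N − R| = 13.90.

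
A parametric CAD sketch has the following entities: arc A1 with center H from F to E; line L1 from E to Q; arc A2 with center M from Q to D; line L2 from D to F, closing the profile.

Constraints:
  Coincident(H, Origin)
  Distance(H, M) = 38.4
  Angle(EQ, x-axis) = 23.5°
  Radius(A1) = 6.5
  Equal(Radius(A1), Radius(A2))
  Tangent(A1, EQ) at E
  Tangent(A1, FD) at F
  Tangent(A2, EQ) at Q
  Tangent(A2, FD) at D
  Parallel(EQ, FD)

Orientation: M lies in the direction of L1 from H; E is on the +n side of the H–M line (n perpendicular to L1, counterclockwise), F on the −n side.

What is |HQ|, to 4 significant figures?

38.95

The slot axis is L1's direction at 23.5°, so u = (cos 23.5°, sin 23.5°) = (0.9171, 0.3987) and n = (−sin 23.5°, cos 23.5°) = (-0.3987, 0.9171). H is at the origin and M lies 38.4 along u from H, so M = 38.4·u = (35.22, 15.31). Tangency of A1 to both parallel lines with radius 6.5 puts E and F at H ± 6.5·n: E = (-2.592, 5.961), F = (2.592, -5.961). Equal radii place Q and D the same way about M: Q = M + 6.5·n = (32.62, 21.27), D = M − 6.5·n = (37.81, 9.351). Then |HQ| = |Q − H| = 38.95.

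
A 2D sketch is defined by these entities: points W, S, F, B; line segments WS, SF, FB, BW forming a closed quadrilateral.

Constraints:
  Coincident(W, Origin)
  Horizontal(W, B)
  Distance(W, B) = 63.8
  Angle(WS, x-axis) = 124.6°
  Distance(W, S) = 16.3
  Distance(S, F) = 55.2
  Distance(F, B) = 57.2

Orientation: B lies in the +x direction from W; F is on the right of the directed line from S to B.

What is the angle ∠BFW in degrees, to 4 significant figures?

80.70°

W is at the origin; WB is horizontal with |WB| = 63.8 and B in +x, so B = (63.8, 0). WS runs at 124.6° with |WS| = 16.3, so S = (-9.256, 13.42). F is determined by |SF| = 55.2 and |FB| = 57.2 together: it lies at the intersection of circle(S, 55.2) and circle(B, 57.2). With |SB| = 74.28, the foot of the radical line on SB is 35.63 from S and the perpendicular offset is √(55.2² − 35.63²) = 42.16. Taking the right-of-SB solution: F = (18.17, -34.49).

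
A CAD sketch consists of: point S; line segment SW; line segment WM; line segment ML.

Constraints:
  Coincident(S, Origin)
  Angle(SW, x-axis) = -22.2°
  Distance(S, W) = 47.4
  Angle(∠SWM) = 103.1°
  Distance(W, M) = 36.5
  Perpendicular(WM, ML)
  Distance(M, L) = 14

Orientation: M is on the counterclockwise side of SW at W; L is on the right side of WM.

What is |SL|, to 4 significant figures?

76.50

S is at the origin; SW runs at -22.2° with length 47.4, so W = 47.4·(cos -22.2°, sin -22.2°) = (43.89, -17.91). ∠SWM = 103.1°, so WM runs at -22.2° + (180° − 103.1°) = 54.70° from the x-axis; with |WM| = 36.5, M = W + 36.5·(cos 54.70°, sin 54.70°) = (64.98, 11.88). The perpendicularity gives ML at right angles to WM; with |ML| = 14.0 on the right of WM, L = M + 14.0·(0.8161, -0.5779) = (76.40, 3.789). Then |SL| = |L − S| = 76.50.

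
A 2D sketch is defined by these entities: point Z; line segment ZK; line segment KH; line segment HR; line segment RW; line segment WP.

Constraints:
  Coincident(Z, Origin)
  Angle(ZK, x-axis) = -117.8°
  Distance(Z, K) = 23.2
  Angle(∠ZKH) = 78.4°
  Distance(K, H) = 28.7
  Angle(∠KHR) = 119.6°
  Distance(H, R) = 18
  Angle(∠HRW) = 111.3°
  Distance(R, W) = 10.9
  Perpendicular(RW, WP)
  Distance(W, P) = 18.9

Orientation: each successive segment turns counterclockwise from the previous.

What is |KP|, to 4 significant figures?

20.15

Z is at the origin; ZK runs at -117.8° with length 23.2, so K = (-10.82, -20.52). ∠ZKH = 78.4° gives KH at -16.20° from the x-axis; with |KH| = 28.7, H = (16.74, -28.53). ∠KHR = 119.6° gives HR at 44.20° from the x-axis; with |HR| = 18.0, R = (29.64, -15.98). ∠HRW = 111.3° gives RW at 112.9° from the x-axis; with |RW| = 10.9, W = (25.40, -5.939). RW is perpendicular to WP, so WP runs at -157.1°; with |WP| = 18.9, P = (7.993, -13.29). Then |KP| = |P − K| = 20.15.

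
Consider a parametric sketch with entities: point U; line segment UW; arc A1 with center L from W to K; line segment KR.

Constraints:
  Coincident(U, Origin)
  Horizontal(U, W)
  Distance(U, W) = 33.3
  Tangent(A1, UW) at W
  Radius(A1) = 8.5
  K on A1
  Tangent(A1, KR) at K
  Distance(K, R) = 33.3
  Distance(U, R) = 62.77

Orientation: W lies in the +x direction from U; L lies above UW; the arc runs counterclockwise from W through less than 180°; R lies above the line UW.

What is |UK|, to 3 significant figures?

42.1

U is at the origin; UW is horizontal with |UW| = 33.3 and W on the +x side, so W = (33.3, 0.00). Since A1 is tangent to UW there, LW ⟂ UW, so L = W + (0, 8.5) = (33.3, 8.50). Since LK ⟂ KR (tangency), |LR| = √(8.5² + 33.3²) = 34.4 regardless of where K sits on A1. So R lies on both circle(U, 62.77) and circle(L, 34.4); the above-UW intersection is R = (49.2, 39.0). K is the foot of the tangent from R: K = (41.6, 6.55).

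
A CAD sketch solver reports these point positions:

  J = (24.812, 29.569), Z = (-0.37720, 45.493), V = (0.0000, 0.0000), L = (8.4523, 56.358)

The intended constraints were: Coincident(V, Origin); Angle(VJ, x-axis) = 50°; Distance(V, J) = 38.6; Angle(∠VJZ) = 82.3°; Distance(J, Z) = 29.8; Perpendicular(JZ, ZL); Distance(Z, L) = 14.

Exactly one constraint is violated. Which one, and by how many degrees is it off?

Perpendicular(JZ, ZL) — off by 6.80°.

V = (0.00, 0.00) ✓; VJ at 50.00° ✓; |VJ| = 38.60 ✓; ∠VJZ = 82.30° ✓; |JZ| = 29.80 ✓; ∠(JZ, ZL) = 96.80° ✗; |ZL| = 14.00 ✓.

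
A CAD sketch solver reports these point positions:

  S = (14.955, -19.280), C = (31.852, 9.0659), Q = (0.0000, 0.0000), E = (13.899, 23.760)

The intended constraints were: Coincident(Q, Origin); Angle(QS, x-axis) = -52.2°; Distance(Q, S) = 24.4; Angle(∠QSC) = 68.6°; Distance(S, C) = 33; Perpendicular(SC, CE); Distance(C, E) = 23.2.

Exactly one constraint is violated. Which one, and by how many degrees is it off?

Perpendicular(SC, CE) — off by 8.50°.

Q = (0.00, 0.00) ✓; QS at -52.20° ✓; |QS| = 24.40 ✓; ∠QSC = 68.60° ✓; |SC| = 33.00 ✓; ∠(SC, CE) = 81.50° ✗; |CE| = 23.20 ✓.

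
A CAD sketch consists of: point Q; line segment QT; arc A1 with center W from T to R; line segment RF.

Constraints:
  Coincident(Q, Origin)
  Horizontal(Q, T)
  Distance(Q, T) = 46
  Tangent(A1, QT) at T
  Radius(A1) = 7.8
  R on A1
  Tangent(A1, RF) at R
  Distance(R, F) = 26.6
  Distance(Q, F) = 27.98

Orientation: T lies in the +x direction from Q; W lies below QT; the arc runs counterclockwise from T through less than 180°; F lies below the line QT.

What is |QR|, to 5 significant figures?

41.027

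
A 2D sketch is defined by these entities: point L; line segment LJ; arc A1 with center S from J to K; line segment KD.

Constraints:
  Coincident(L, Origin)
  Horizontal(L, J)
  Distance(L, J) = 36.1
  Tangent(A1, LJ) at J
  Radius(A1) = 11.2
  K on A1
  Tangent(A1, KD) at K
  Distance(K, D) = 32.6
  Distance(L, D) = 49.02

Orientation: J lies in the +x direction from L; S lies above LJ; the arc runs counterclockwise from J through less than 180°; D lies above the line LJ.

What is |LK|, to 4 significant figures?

48.27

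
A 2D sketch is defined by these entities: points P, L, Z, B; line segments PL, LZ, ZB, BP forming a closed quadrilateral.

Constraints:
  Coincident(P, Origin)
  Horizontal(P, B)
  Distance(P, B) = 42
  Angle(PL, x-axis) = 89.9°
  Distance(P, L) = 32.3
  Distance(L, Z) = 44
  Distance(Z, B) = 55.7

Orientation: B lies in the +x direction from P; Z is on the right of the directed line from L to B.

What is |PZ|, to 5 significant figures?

16.131

Checks: |LZ| = 44.00 ✓; |ZB| = 55.70 ✓.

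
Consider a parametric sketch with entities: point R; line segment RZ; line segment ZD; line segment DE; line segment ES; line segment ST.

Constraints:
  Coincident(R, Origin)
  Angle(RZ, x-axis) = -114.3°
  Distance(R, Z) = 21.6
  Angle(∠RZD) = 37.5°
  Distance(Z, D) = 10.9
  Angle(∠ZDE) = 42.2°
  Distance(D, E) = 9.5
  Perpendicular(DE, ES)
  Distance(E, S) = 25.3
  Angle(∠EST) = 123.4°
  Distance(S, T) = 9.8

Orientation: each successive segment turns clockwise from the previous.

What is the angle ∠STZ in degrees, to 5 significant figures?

40.477°

R is at the origin; RZ runs at -114.3° with length 21.6, so Z = (-8.8887, -19.686). ∠RZD = 37.5° gives ZD at 103.20° from the x-axis; with |ZD| = 10.9, D = (-11.378, -9.0743). ∠ZDE = 42.2° gives DE at -34.600° from the x-axis; with |DE| = 9.5, E = (-3.5579, -14.469). The perpendicularity gives ES at right angles to DE, so ES runs at -124.60°; with |ES| = 25.3, S = (-17.924, -35.294). ∠EST = 123.4° gives ST at 178.80° from the x-axis; with |ST| = 9.8, T = (-27.722, -35.089). Then cos ∠STZ = TS·TZ / (|TS||TZ|), giving 40.477°.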